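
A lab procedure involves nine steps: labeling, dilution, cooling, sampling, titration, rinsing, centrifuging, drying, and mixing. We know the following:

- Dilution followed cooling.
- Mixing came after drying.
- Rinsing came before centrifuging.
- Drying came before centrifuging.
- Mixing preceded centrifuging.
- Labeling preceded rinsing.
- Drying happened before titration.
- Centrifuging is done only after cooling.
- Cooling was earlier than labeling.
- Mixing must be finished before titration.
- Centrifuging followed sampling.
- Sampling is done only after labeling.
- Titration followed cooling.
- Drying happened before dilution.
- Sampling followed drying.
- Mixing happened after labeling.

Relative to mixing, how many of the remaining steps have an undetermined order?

Forced before mixing: cooling, drying, and labeling; forced after mixing: centrifuging and titration.
That leaves dilution, rinsing, and sampling with no forced order relative to mixing — 3.

3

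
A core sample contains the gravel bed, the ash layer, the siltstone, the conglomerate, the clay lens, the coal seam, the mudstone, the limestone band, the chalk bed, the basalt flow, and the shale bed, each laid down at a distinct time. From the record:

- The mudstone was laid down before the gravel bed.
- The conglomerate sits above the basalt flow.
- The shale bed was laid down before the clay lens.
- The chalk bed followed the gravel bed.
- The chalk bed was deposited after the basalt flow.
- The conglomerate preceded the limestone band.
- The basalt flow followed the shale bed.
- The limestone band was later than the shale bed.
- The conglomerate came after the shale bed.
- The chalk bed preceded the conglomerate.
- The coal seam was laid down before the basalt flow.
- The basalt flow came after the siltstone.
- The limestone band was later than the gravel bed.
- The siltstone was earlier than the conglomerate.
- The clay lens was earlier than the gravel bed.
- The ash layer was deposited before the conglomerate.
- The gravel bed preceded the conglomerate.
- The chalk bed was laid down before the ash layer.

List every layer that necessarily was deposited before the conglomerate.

the ash layer, the basalt flow, the chalk bed, the clay lens, the coal seam, the gravel bed, the mudstone, the shale bed, the siltstone

Directly stated before the conglomerate: the ash layer, the basalt flow, the chalk bed, the gravel bed, the shale bed, and the siltstone.
The clay lens reaches the conglomerate via the clay lens → the gravel bed → the conglomerate.
The coal seam reaches the conglomerate via the coal seam → the basalt flow → the conglomerate.
The mudstone reaches the conglomerate via the mudstone → the gravel bed → the conglomerate.
No chain forces the limestone band ahead of the conglomerate.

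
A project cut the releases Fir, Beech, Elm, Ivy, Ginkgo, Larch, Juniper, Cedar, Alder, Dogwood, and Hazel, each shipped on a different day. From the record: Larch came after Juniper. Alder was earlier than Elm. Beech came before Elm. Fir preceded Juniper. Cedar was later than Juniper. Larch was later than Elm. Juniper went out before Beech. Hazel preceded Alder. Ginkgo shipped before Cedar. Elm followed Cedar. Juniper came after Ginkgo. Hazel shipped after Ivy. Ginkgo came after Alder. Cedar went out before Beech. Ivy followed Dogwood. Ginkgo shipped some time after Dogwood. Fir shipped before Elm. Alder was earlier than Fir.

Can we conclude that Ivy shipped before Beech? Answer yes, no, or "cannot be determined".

Chain the constraints: Ivy → Hazel → Alder → Ginkgo → Juniper → Beech. Each link is directly stated, so Ivy comes before Beech.

yes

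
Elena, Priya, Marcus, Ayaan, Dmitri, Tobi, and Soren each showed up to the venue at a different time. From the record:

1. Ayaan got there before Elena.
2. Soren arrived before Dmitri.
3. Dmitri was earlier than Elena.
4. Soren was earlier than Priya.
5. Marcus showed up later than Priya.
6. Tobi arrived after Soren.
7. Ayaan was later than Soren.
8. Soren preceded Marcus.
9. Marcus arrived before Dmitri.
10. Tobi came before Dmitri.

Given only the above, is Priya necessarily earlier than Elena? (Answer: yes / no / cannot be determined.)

yes

Chain the constraints: Priya → Marcus → Dmitri → Elena. Each link is directly stated, so Priya comes before Elena.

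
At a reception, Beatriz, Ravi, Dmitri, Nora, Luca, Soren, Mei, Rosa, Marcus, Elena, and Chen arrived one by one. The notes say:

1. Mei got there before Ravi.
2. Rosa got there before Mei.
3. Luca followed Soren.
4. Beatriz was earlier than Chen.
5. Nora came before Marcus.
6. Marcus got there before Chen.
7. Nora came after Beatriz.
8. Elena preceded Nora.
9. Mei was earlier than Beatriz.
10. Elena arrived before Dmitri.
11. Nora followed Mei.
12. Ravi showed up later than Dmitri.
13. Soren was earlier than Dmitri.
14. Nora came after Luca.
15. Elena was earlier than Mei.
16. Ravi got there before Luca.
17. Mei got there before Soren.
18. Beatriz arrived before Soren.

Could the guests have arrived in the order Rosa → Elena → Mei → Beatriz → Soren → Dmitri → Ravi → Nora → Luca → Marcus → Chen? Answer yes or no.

no

The constraints require Luca before Nora, but in the proposed sequence Nora appears ahead of Luca. That one violation is enough.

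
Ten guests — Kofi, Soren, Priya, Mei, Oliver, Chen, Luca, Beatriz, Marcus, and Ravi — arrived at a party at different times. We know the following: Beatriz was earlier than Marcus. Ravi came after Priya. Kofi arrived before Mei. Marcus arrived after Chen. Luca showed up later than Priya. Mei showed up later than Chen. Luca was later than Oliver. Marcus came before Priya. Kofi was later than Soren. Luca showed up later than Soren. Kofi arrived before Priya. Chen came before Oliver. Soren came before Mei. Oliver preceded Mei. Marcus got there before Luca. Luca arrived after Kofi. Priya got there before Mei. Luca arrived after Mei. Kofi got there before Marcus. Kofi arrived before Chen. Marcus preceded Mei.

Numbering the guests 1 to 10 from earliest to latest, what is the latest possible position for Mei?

9

Mei must come before Luca — 1 guest forced after them.
Everything else can be placed before Mei in some valid order, so Mei can sit as late as position 10 − 1 = 9.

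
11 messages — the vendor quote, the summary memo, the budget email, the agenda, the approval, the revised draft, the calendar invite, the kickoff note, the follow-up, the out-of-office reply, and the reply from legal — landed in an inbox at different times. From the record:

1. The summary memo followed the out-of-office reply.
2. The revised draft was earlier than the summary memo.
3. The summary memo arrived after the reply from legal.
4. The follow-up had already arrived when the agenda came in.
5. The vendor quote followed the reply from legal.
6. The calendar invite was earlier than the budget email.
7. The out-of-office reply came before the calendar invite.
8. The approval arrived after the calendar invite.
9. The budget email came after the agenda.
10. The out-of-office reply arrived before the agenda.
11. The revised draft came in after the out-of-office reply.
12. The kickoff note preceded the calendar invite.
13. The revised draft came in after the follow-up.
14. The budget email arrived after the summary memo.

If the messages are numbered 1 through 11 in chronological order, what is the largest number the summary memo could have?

10

The summary memo must come before the budget email — 1 message forced after it.
Everything else can be placed before the summary memo in some valid order, so the summary memo can sit as late as position 11 − 1 = 10.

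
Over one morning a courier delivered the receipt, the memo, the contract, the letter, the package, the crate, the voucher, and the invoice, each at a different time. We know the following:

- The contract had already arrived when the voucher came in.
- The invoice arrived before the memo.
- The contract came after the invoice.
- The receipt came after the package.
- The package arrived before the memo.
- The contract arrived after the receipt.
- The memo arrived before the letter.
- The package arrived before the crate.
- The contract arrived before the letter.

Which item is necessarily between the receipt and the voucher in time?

Tracing the constraints gives the receipt → the contract → the voucher, so the contract sits after the receipt and before the voucher.
No other item is forced both after the receipt and before the voucher.

the contract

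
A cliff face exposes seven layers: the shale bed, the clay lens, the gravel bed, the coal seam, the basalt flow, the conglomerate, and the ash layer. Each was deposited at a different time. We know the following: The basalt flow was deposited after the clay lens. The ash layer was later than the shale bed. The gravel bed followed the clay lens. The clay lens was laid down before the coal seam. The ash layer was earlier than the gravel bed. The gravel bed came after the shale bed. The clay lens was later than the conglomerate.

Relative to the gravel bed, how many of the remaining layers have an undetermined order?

Forced before the gravel bed: the ash layer, the clay lens, the conglomerate, and the shale bed.
That leaves the basalt flow and the coal seam with no forced order relative to the gravel bed — 2.

2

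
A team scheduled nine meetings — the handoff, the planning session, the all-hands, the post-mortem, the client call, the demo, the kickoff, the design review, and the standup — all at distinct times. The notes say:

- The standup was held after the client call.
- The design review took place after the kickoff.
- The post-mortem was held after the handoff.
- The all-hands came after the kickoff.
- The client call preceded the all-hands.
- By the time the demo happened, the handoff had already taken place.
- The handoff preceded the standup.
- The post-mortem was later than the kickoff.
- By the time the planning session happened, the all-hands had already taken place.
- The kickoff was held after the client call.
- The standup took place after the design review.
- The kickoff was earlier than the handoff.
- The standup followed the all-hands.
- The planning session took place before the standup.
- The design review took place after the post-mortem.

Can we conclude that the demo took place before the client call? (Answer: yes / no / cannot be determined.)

no

Tracing the constraints gives the client call → the kickoff → the handoff → the demo, so the client call must come before the demo.
That means the demo cannot be before the client call.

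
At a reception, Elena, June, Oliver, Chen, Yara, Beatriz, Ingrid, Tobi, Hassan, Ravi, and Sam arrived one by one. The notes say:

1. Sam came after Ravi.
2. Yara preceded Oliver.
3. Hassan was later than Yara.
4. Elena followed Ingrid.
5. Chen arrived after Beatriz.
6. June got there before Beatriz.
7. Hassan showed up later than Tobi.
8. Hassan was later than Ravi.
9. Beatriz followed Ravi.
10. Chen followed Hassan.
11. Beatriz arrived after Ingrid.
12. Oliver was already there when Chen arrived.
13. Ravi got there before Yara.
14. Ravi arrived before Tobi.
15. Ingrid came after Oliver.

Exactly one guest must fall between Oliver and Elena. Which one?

Tracing the constraints gives Oliver → Ingrid → Elena, so Ingrid sits after Oliver and before Elena.
No other guest is forced both after Oliver and before Elena.

Ingrid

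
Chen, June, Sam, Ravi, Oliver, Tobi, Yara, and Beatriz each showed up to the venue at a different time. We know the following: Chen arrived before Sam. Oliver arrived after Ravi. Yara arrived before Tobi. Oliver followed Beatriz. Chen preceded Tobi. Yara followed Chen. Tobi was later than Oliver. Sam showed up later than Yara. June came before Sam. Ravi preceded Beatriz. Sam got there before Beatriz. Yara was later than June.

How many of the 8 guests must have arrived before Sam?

3

Directly stated before Sam: Chen, June, and Yara.
No chain forces Beatriz (or any of the others) ahead of Sam.
That's Chen, June, and Yara — 3 in all.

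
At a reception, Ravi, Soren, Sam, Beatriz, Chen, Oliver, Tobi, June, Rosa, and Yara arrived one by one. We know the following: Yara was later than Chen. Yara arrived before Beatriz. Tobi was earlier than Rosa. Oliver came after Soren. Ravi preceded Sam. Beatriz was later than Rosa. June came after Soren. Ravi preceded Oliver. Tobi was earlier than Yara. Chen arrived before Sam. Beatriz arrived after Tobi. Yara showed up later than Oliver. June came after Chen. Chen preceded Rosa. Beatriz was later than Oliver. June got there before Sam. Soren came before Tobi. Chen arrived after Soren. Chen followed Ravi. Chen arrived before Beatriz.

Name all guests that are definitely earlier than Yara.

Chen, Oliver, Ravi, Soren, Tobi

Directly stated before Yara: Chen, Oliver, and Tobi.
Ravi reaches Yara via Ravi → Chen → Yara.
Soren reaches Yara via Soren → Chen → Yara.
No chain forces Rosa (or any of the others) ahead of Yara.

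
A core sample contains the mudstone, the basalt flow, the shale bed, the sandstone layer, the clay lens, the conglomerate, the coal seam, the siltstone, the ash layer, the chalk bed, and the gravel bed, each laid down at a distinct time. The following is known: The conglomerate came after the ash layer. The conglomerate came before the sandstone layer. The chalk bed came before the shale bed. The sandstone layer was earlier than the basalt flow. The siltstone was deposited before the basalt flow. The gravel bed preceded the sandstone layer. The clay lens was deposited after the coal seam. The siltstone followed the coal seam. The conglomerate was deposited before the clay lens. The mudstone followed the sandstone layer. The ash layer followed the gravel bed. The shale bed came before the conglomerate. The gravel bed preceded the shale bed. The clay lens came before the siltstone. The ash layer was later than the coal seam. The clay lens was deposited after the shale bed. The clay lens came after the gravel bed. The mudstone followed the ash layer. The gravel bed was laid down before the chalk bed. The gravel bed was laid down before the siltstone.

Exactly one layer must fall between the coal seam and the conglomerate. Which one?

Tracing the constraints gives the coal seam → the ash layer → the conglomerate, so the ash layer sits after the coal seam and before the conglomerate.
No other layer is forced both after the coal seam and before the conglomerate.

the ash layer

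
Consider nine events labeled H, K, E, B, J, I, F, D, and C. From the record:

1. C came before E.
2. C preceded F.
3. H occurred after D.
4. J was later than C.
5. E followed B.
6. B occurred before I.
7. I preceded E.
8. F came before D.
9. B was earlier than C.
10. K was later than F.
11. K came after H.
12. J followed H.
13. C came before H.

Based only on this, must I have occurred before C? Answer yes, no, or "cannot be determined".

cannot be determined

No chain of stated constraints runs from I to C, and none runs from C to I either.
So the relative order of I and C is not fixed by the given facts.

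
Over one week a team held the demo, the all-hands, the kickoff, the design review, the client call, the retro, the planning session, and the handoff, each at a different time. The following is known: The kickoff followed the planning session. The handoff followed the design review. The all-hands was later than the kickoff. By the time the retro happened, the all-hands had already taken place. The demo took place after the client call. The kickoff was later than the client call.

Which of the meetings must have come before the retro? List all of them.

Directly stated before the retro: the all-hands.
The client call reaches the retro via the client call → the kickoff → the all-hands → the retro.
The kickoff reaches the retro via the kickoff → the all-hands → the retro.
The planning session reaches the retro via the planning session → the kickoff → the all-hands → the retro.
No chain forces the design review (or any of the others) ahead of the retro.

the all-hands, the client call, the kickoff, the planning session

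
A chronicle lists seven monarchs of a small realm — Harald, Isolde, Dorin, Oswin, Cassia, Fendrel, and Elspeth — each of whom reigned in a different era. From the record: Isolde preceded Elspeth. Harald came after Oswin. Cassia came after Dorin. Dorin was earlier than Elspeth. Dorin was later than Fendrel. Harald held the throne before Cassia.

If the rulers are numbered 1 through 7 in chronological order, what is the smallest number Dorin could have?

2

Fendrel must come before Dorin — 1 forced predecessor.
Nothing else is forced ahead of Dorin, so their earliest slot is position 1 + 1 = 2.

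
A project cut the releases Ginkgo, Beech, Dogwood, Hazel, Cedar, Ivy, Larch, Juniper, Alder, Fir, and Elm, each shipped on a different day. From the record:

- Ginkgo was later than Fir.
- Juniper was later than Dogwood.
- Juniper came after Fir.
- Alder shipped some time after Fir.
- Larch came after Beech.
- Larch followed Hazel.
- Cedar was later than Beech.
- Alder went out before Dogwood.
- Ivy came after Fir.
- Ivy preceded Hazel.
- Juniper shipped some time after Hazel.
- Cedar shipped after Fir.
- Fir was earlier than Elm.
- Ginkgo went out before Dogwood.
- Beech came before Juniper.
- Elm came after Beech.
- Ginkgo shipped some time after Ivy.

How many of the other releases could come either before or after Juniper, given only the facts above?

3

Forced before Juniper: Alder, Beech, Dogwood, Fir, Ginkgo, Hazel, and Ivy.
That leaves Cedar, Elm, and Larch with no forced order relative to Juniper — 3.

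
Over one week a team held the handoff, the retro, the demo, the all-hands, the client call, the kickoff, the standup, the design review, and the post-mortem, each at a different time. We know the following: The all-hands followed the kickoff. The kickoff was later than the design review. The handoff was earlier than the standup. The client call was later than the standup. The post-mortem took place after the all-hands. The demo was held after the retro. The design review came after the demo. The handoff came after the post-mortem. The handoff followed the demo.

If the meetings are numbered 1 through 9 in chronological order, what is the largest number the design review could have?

3

The design review must come before the all-hands, the client call, the handoff, the kickoff, the post-mortem, and the standup — 6 meetings forced after it.
Everything else can be placed before the design review in some valid order, so the design review can sit as late as position 9 − 6 = 3.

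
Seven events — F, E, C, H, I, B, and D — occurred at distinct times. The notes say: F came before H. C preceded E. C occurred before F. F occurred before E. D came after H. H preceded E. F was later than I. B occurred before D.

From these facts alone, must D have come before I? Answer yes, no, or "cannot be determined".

no

Tracing the constraints gives I → F → H → D, so I must come before D.
That means D cannot be before I.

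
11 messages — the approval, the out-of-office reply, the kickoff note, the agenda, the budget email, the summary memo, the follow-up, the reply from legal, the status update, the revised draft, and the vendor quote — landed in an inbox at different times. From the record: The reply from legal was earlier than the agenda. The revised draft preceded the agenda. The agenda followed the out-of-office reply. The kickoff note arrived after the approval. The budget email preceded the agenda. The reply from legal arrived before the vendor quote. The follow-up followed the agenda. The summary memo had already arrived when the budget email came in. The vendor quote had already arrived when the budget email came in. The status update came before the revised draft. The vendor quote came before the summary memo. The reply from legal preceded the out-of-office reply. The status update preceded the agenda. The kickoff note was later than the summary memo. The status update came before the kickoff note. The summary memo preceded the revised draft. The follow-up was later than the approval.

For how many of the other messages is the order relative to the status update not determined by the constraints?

Forced after the status update: the agenda, the follow-up, the kickoff note, and the revised draft.
That leaves the approval, the budget email, the out-of-office reply, the reply from legal, the summary memo, and the vendor quote with no forced order relative to the status update — 6.

6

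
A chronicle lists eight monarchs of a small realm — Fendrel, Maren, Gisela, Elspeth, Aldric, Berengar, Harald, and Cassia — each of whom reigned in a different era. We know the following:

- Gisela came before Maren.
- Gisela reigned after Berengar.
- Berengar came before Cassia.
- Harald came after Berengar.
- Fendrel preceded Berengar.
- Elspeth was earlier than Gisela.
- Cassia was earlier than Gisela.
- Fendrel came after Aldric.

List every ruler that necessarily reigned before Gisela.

Aldric, Berengar, Cassia, Elspeth, Fendrel

Directly stated before Gisela: Berengar, Cassia, and Elspeth.
Aldric reaches Gisela via Aldric → Fendrel → Berengar → Gisela.
Fendrel reaches Gisela via Fendrel → Berengar → Gisela.
No chain forces Harald (or any of the others) ahead of Gisela.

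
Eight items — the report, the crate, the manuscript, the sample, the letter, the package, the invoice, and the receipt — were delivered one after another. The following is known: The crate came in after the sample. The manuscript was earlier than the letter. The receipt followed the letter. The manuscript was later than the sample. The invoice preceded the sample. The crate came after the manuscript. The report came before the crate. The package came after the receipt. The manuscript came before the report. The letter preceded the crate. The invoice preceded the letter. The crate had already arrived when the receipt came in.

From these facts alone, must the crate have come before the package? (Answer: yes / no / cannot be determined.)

Chain the constraints: the crate → the receipt → the package. Each link is directly stated, so the crate comes before the package.

yes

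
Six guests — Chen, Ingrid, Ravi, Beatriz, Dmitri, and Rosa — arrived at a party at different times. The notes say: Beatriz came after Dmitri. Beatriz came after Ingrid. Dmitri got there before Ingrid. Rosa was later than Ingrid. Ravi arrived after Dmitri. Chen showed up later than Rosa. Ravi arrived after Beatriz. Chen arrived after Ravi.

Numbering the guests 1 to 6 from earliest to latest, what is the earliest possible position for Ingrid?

2

Dmitri must come before Ingrid — 1 forced predecessor.
Nothing else is forced ahead of Ingrid, so their earliest slot is position 1 + 1 = 2.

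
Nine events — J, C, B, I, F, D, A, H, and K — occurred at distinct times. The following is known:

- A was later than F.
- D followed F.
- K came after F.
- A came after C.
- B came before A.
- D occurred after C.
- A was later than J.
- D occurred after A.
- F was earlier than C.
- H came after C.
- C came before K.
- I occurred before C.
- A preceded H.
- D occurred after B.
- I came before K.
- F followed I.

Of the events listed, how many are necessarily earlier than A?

Directly stated before A: B, C, F, and J.
I reaches A via I → F → A.
No chain forces H (or any of the others) ahead of A.
That's B, C, F, I, and J — 5 in all.

5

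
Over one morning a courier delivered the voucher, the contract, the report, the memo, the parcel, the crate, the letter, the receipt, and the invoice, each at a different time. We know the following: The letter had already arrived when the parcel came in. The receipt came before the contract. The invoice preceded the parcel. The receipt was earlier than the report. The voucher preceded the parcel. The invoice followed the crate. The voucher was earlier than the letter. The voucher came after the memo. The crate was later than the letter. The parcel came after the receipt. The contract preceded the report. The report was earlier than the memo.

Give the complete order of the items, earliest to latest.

The constraints fix every adjacent pair, so only one ordering works:
the receipt → the contract → the report → the memo → the voucher → the letter → the crate → the invoice → the parcel.

the receipt, the contract, the report, the memo, the voucher, the letter, the crate, the invoice, the parcel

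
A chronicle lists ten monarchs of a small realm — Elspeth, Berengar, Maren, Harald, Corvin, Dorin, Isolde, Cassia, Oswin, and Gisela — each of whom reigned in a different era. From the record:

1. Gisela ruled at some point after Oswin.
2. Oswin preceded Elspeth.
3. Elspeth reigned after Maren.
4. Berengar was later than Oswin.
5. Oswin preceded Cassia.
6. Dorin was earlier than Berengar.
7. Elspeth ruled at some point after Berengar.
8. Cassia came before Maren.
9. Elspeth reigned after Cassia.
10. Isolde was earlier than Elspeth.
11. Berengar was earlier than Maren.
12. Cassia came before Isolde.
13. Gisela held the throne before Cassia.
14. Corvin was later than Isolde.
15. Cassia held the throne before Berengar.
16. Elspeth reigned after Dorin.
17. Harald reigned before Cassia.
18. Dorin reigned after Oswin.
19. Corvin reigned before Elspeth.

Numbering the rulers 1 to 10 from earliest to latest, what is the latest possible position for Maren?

9

Maren must come before Elspeth — 1 ruler forced after them.
Everything else can be placed before Maren in some valid order, so Maren can sit as late as position 10 − 1 = 9.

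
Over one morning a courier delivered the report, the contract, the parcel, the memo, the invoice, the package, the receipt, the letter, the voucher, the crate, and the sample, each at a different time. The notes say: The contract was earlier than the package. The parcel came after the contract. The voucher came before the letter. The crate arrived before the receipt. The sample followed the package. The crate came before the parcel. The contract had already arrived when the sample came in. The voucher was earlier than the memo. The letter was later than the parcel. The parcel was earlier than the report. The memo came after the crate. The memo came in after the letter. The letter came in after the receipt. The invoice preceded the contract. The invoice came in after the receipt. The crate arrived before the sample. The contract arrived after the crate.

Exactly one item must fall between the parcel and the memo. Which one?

the letter

Tracing the constraints gives the parcel → the letter → the memo, so the letter sits after the parcel and before the memo.
No other item is forced both after the parcel and before the memo.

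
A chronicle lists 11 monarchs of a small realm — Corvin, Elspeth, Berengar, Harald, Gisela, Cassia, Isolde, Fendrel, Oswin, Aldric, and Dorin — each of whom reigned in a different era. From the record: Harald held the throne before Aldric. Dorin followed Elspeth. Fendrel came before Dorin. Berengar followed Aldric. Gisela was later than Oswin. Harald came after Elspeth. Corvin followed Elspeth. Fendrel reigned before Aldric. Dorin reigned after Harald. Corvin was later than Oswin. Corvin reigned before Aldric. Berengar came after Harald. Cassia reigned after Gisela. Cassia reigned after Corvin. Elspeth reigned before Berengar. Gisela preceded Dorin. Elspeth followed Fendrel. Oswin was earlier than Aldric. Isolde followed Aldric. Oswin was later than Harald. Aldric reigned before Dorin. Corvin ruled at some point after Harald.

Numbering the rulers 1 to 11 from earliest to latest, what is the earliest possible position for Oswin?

4

Elspeth, Fendrel, and Harald must all come before Oswin — 3 forced predecessors.
Nothing else is forced ahead of Oswin, so their earliest slot is position 3 + 1 = 4.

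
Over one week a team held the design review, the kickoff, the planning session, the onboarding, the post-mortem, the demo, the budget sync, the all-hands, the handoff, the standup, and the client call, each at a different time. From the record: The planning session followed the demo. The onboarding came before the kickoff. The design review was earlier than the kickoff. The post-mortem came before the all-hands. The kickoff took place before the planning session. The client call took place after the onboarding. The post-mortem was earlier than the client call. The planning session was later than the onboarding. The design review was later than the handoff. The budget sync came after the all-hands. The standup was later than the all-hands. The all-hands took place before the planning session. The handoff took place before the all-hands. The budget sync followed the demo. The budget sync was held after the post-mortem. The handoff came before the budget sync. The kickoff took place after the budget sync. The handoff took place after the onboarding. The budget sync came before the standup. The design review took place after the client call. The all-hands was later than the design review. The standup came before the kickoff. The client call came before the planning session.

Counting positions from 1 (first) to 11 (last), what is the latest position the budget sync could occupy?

The budget sync must come before the kickoff, the planning session, and the standup — 3 meetings forced after it.
Everything else can be placed before the budget sync in some valid order, so the budget sync can sit as late as position 11 − 3 = 8.

8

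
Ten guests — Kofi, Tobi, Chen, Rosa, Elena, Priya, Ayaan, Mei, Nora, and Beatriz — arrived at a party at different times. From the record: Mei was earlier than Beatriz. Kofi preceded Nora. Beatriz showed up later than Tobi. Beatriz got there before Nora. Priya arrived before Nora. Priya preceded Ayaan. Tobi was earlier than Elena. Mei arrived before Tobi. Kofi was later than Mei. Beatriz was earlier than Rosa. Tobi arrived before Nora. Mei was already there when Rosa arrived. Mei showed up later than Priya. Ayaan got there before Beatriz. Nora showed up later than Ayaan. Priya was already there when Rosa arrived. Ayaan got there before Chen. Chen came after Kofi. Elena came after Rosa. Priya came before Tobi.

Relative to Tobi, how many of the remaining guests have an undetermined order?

Forced before Tobi: Mei and Priya; forced after Tobi: Beatriz, Elena, Nora, and Rosa.
That leaves Ayaan, Chen, and Kofi with no forced order relative to Tobi — 3.

3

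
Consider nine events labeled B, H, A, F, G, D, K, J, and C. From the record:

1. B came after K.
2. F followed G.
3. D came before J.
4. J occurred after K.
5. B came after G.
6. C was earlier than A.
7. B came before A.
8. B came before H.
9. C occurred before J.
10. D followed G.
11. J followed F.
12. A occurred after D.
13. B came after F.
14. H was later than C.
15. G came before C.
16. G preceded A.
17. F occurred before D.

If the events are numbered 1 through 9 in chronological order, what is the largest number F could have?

F must come before A, B, D, H, and J — 5 events forced after it.
Everything else can be placed before F in some valid order, so F can sit as late as position 9 − 5 = 4.

4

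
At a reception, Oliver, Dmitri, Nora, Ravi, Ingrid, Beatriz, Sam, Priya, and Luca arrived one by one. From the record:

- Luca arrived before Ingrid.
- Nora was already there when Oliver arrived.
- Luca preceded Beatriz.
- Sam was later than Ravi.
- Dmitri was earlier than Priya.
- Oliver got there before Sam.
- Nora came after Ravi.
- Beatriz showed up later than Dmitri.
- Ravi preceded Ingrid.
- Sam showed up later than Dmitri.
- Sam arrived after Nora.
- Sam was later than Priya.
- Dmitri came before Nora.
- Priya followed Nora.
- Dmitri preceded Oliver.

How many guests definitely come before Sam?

5

Directly stated before Sam: Dmitri, Nora, Oliver, Priya, and Ravi.
That's Dmitri, Nora, Oliver, Priya, and Ravi — 5 in all.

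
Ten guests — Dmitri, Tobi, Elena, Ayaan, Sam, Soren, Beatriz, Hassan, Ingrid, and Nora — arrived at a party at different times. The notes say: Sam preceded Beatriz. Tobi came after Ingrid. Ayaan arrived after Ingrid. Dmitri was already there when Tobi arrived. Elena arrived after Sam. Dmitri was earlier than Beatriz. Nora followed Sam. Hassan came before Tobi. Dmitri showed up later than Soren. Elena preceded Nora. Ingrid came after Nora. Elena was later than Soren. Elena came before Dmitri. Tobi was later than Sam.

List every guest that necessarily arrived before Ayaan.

Directly stated before Ayaan: Ingrid.
Elena reaches Ayaan via Elena → Nora → Ingrid → Ayaan.
Nora reaches Ayaan via Nora → Ingrid → Ayaan.
Sam reaches Ayaan via Sam → Nora → Ingrid → Ayaan.
Likewise Soren reaches Ayaan by chaining the stated constraints.
No chain forces Hassan (or any of the others) ahead of Ayaan.

Elena, Ingrid, Nora, Sam, Soren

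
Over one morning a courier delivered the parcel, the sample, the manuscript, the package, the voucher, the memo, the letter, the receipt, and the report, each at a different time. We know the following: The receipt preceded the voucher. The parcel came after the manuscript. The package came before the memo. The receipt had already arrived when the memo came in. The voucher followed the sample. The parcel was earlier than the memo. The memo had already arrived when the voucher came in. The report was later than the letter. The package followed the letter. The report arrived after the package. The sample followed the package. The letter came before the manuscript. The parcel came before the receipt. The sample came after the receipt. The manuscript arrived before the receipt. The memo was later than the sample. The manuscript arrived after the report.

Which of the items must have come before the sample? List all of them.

Directly stated before the sample: the package and the receipt.
The letter reaches the sample via the letter → the package → the sample.
The manuscript reaches the sample via the manuscript → the receipt → the sample.
The parcel reaches the sample via the parcel → the receipt → the sample.
Likewise the report reaches the sample by chaining the stated constraints.
No chain forces the voucher (or any of the others) ahead of the sample.

the letter, the manuscript, the package, the parcel, the receipt, the report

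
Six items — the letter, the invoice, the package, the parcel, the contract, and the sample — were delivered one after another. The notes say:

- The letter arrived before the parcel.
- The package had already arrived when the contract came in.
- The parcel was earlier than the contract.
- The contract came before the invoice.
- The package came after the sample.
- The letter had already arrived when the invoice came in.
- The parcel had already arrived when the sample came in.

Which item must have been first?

The letter has a chain of constraints placing it before every other item, so the letter must be first.

the letter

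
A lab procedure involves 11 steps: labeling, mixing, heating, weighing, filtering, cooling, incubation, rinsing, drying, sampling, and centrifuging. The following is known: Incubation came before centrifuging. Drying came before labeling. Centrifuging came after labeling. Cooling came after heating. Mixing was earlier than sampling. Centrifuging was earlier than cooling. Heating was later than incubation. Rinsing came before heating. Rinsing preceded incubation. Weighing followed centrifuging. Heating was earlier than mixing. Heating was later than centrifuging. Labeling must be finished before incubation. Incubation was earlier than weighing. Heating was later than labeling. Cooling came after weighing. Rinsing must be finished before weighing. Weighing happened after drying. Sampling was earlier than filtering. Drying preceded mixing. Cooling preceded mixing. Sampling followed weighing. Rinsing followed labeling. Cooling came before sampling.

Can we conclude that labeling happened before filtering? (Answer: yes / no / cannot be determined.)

Chain the constraints: labeling → rinsing → weighing → sampling → filtering. Each link is directly stated, so labeling comes before filtering.

yes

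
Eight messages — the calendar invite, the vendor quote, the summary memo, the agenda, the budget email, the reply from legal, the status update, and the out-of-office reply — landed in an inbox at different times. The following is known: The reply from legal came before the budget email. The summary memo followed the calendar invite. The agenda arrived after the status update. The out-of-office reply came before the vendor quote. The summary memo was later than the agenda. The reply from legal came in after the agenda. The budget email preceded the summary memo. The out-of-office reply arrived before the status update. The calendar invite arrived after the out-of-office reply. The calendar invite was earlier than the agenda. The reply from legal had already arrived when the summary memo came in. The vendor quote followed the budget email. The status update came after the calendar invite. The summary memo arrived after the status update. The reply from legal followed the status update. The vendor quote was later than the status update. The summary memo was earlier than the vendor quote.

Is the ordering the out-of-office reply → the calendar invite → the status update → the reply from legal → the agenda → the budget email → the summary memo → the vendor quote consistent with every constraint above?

The constraints require the agenda before the reply from legal, but in the proposed sequence the reply from legal appears ahead of the agenda. That one violation is enough.

no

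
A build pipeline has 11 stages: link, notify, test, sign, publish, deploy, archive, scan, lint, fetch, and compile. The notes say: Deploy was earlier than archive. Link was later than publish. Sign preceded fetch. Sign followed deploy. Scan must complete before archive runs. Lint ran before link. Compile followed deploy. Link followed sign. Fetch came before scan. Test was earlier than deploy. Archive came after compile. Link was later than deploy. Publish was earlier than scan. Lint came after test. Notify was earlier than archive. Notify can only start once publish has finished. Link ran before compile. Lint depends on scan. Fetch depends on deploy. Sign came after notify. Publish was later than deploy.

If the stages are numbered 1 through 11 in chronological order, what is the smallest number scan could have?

7

Deploy, fetch, notify, publish, sign, and test must all come before scan — 6 forced predecessors.
Nothing else is forced ahead of scan, so its earliest slot is position 6 + 1 = 7.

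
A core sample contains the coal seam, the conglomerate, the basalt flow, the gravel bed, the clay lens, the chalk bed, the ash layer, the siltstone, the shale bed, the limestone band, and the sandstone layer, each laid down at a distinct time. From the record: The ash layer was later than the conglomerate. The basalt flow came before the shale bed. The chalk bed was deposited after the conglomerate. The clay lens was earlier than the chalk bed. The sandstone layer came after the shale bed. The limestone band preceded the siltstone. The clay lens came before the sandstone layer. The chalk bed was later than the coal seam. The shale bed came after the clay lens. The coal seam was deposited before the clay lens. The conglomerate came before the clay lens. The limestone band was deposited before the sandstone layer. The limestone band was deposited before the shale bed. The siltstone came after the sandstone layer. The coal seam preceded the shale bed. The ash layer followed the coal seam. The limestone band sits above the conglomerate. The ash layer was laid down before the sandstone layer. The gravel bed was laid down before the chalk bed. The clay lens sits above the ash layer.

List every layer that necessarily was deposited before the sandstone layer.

the ash layer, the basalt flow, the clay lens, the coal seam, the conglomerate, the limestone band, the shale bed

Directly stated before the sandstone layer: the ash layer, the clay lens, the limestone band, and the shale bed.
The basalt flow reaches the sandstone layer via the basalt flow → the shale bed → the sandstone layer.
The coal seam reaches the sandstone layer via the coal seam → the clay lens → the sandstone layer.
The conglomerate reaches the sandstone layer via the conglomerate → the ash layer → the sandstone layer.
No chain forces the siltstone (or any of the others) ahead of the sandstone layer.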